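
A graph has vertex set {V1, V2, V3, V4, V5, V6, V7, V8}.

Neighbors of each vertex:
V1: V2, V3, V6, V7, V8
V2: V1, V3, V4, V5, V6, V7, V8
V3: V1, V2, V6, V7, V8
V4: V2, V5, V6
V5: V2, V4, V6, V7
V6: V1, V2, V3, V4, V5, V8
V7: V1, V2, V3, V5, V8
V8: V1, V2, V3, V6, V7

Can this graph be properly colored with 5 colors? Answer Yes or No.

Yes

The chromatic number is 5. V1, V2, V3, V7, V8 are mutually adjacent (a clique of size 5), so at least 5 colors are needed.
5 colors suffice: color R → {V2}; color B → {V6, V7}; color G → {V5, V8}; color Y → {V3, V4}; color P → {V1}.
That is already a proper 5-coloring.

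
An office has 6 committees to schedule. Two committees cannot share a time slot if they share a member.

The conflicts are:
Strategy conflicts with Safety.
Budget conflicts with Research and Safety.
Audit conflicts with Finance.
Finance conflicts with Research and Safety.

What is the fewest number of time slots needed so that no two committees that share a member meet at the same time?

Budget and Safety conflict, so at least 2 time slots are needed.
Using 2 time slots: Strategy=2, Budget=2, Audit=1, Finance=2, Research=1, Safety=1. Each listed conflict is separated.

2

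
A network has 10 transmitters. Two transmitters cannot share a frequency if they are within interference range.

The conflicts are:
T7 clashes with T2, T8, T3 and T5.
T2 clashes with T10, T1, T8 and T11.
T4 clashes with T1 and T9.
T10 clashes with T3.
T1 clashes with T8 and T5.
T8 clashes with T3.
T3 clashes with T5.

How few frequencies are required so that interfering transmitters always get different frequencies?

T7, T3, T5 are mutually in conflict, so at least 3 frequencies are needed.
Using 3 frequencies: T7=3, T2=1, T4=1, T10=2, T1=3, T9=2, T8=2, T3=1, T5=2, T11=2. Each listed conflict is separated.

3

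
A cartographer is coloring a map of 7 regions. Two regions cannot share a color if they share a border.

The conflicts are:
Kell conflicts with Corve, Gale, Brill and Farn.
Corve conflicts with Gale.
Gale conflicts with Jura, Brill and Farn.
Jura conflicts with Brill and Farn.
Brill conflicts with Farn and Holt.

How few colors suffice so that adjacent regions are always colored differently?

Gale, Jura, Brill, Farn all conflict with each other, so at least 4 colors are needed.
4 colors suffice: color 1 → {Gale, Holt}; color 2 → {Corve, Brill}; color 3 → {Farn}; color 4 → {Kell, Jura}. Each listed conflict is separated.

4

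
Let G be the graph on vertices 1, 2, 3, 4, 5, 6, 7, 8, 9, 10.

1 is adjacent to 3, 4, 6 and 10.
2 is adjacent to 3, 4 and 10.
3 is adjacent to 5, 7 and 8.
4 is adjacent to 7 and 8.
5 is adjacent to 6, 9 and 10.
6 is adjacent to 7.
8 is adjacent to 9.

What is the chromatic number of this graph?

2

8 and 9 are adjacent, so at least 2 colors are needed.
One proper 2-coloring: 1=blue, 2=blue, 3=red, 4=red, 5=blue, 6=red, 7=blue, 8=blue, 9=red, 10=red. No two adjacent vertices share a color.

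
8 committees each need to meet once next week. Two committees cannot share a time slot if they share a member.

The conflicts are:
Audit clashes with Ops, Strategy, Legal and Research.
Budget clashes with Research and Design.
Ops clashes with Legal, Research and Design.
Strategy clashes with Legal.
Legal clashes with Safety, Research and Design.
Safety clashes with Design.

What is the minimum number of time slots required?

4

Audit, Ops, Legal, Research are mutually in conflict, so at least 4 time slots are needed.
4 time slots suffice: time slot 1 → {Budget, Legal}; time slot 2 → {Audit, Design}; time slot 3 → {Ops, Strategy, Safety}; time slot 4 → {Research}. Every pair that conflicts lands in different time slots.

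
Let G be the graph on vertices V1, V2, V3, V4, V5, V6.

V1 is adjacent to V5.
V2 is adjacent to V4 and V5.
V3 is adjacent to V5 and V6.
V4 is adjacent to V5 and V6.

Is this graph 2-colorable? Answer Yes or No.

V2, V4, V5 are pairwise adjacent, so at least 3 colors are needed.
So 2 colors are not enough.

No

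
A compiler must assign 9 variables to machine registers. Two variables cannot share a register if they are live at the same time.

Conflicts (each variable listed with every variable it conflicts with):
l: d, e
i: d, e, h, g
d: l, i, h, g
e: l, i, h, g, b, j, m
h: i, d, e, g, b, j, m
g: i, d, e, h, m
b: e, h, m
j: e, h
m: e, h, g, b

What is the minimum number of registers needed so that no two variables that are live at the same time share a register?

i, d, h, g pairwise conflict, so at least 4 registers are needed.
4 registers suffice: register 1 → {l, h}; register 2 → {d, e}; register 3 → {g, b, j}; register 4 → {i, m}. No two conflicting variables share a register.

4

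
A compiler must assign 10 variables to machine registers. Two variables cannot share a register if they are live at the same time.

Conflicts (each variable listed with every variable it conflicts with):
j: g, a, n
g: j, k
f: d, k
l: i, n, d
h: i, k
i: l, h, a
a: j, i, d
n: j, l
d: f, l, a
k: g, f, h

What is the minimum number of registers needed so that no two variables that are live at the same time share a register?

3

The cycle l-n-j-a-i-l has odd length 5, so it cannot be 2-colored; at least 3 registers are needed.
3 registers suffice: j=1, g=2, f=2, l=2, h=2, i=1, a=2, n=3, d=1, k=1. No two conflicting variables share a register.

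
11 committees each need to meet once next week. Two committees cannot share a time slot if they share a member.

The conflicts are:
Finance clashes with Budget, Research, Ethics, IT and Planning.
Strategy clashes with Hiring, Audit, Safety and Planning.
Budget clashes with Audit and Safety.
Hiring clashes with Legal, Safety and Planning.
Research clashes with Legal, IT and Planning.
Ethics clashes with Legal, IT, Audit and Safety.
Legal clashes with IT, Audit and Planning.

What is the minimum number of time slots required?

3

Strategy, Hiring, Safety all conflict with each other, so at least 3 time slots are needed.
Using 3 time slots: Finance=1, Strategy=1, Budget=3, Hiring=3, Research=3, Ethics=3, Legal=1, IT=2, Audit=2, Safety=2, Planning=2. No two conflicting committees share a time slot.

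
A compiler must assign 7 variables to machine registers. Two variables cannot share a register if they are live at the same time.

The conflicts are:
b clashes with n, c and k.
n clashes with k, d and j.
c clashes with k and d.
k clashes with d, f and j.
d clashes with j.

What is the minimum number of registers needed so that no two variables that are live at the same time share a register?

4

n, k, d, j all conflict with each other, so at least 4 registers are needed.
Using 4 registers: b=2, n=3, c=3, k=1, d=2, f=2, j=4. Every pair that conflicts lands in different registers.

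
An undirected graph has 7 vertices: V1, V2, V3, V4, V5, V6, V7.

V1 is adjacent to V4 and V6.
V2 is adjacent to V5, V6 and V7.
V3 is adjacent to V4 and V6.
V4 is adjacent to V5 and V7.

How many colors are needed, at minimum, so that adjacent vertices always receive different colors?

The cycle V6-V2-V5-V4-V3-V6 has odd length 5, so it cannot be 2-colored; at least 3 colors are needed.
3 colors suffice: color 1 → {V2, V4}; color 2 → {V5, V6, V7}; color 3 → {V1, V3}. Each edge has distinct colors on its endpoints.

3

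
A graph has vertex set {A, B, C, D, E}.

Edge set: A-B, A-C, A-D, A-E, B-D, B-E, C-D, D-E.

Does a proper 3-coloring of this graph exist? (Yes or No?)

No

A, B, D, E are mutually adjacent (a clique of size 4), so at least 4 colors are needed.
So 3 colors are not enough.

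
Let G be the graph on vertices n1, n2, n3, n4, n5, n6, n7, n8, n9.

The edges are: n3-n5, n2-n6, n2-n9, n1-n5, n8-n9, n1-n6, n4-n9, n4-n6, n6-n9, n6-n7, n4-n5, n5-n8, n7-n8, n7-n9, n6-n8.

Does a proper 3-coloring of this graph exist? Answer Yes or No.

No

n6, n7, n8, n9 are pairwise adjacent (a clique of size 4), so at least 4 colors are needed.
So 3 colors are not enough.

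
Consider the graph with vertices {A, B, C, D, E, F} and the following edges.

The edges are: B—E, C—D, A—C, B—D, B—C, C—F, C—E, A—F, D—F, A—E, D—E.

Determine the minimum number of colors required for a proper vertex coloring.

B, C, D, E are mutually adjacent (a clique of size 4), so at least 4 colors are needed.
4 colors suffice: A=green, B=yellow, C=red, D=green, E=blue, F=blue. No two adjacent vertices share a color.

4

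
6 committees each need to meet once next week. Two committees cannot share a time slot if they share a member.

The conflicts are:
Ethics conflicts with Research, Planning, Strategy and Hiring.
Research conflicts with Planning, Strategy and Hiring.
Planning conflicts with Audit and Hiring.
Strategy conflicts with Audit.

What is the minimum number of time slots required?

Ethics, Research, Planning, Hiring are mutually in conflict, so at least 4 time slots are needed.
4 time slots suffice: time slot 1 → {Ethics, Audit}; time slot 2 → {Planning, Strategy}; time slot 3 → {Research}; time slot 4 → {Hiring}. No two conflicting committees share a time slot.

4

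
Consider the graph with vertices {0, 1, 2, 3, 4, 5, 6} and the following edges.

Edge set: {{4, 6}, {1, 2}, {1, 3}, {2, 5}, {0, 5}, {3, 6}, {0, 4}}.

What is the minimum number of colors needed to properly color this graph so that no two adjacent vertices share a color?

3

The cycle 0-5-2-1-3-6-4-0 has odd length 7, so it cannot be 2-colored; at least 3 colors are needed.
A valid assignment using 3 colors: 0=red, 1=red, 2=blue, 3=blue, 4=blue, 5=green, 6=red. No two adjacent vertices share a color.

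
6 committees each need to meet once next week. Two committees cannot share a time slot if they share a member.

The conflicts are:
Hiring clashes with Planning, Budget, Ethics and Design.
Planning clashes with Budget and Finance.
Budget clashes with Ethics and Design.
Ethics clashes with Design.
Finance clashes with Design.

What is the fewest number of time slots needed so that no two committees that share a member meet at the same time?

4

Hiring, Budget, Ethics, Design all conflict with each other, so at least 4 time slots are needed.
Using 4 time slots: Hiring=1, Planning=2, Budget=3, Ethics=4, Finance=1, Design=2. Each listed conflict is separated.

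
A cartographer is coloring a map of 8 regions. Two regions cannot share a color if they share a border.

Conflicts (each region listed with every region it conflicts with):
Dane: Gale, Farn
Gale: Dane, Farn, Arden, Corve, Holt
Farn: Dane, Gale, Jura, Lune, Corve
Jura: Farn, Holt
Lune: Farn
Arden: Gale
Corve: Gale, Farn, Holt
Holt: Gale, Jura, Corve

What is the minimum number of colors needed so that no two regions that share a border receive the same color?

Gale, Farn, Corve pairwise conflict, so at least 3 colors are needed.
3 colors suffice: Dane=3, Gale=2, Farn=1, Jura=2, Lune=2, Arden=1, Corve=3, Holt=1. Each listed conflict is separated.

3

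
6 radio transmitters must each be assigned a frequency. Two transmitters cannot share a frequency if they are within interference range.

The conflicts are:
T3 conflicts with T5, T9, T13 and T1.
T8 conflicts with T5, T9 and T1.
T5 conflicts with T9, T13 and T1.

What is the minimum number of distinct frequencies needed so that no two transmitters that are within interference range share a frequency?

T3, T5, T13 all conflict with each other, so at least 3 frequencies are needed.
3 frequencies suffice: T3=2, T8=2, T5=1, T9=3, T13=3, T1=3. Every pair that conflicts lands in different frequencies.

3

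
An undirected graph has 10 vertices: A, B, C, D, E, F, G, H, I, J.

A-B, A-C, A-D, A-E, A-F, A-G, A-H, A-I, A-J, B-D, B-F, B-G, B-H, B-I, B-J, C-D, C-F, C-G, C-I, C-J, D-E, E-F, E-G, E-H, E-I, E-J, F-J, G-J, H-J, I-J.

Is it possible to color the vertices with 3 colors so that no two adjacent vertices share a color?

A, B, I, J are mutually adjacent (a clique of size 4), so at least 4 colors are needed.
So 3 colors are not enough.

No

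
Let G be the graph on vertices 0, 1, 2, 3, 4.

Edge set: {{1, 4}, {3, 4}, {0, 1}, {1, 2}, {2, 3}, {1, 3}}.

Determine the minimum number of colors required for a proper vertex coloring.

1, 3, 4 are mutually adjacent, so at least 3 colors are needed.
One proper 3-coloring: 0=b, 1=a, 2=c, 3=b, 4=c. No two adjacent vertices share a color.

3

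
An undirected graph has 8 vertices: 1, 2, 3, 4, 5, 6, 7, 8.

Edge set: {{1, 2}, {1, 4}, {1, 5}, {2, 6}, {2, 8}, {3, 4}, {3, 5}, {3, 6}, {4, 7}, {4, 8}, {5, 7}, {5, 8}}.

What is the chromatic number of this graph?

3

The cycle 2-1-4-3-6-2 has odd length 5, so it cannot be 2-colored; at least 3 colors are needed.
3 colors suffice: color a → {2, 4, 5}; color b → {1, 3, 7, 8}; color c → {6}. Each edge has distinct colors on its endpoints.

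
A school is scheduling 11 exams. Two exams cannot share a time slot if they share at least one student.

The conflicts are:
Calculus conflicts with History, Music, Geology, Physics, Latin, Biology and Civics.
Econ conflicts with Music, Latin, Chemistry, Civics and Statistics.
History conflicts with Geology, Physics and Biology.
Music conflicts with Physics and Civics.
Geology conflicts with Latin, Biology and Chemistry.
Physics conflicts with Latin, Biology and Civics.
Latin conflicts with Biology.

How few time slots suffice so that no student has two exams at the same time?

4

Calculus, History, Physics, Biology are mutually in conflict, so at least 4 time slots are needed.
4 time slots suffice: time slot 1 → {Calculus, Econ}; time slot 2 → {Geology, Physics, Statistics}; time slot 3 → {Biology, Chemistry, Civics}; time slot 4 → {History, Music, Latin}. Every pair that conflicts lands in different time slots.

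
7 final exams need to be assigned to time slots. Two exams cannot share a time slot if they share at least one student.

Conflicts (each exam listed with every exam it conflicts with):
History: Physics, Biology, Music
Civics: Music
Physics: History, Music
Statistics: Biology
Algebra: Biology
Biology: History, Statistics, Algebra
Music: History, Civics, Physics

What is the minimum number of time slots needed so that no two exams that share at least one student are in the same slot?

3

History, Physics, Music pairwise conflict, so at least 3 time slots are needed.
3 time slots suffice: time slot 1 → {Biology, Music}; time slot 2 → {History, Civics, Statistics, Algebra}; time slot 3 → {Physics}. Each listed conflict is separated.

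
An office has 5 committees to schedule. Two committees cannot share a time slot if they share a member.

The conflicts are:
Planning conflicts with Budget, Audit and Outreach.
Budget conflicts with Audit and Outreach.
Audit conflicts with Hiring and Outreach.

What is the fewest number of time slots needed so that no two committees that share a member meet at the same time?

Planning, Budget, Audit, Outreach are mutually in conflict, so at least 4 time slots are needed.
Using 4 time slots: Planning=3, Budget=4, Audit=1, Hiring=2, Outreach=2. No two conflicting committees share a time slot.

4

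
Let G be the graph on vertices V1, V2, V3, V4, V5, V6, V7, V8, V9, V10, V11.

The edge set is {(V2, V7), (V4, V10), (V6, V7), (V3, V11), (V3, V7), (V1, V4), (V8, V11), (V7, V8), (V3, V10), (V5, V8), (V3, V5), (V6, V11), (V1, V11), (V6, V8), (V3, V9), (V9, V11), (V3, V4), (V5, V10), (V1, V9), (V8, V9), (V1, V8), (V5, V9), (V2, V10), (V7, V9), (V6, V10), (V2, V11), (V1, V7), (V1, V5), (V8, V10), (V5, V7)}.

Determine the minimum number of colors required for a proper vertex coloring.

V1, V5, V7, V8, V9 are pairwise adjacent (a clique of size 5), so at least 5 colors are needed.
5 colors suffice: color R → {V7, V10, V11}; color B → {V2, V3, V8}; color G → {V4, V6, V9}; color Y → {V1}; color P → {V5}. Each edge has distinct colors on its endpoints.

5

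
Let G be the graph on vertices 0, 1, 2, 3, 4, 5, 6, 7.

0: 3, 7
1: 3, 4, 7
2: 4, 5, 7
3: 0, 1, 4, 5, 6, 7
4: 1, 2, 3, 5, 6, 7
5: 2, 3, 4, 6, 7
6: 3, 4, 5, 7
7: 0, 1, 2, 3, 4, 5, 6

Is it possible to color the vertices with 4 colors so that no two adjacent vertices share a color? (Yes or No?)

3, 4, 5, 6, 7 are mutually adjacent (a clique of size 5), so at least 5 colors are needed.
So 4 colors are not enough.

No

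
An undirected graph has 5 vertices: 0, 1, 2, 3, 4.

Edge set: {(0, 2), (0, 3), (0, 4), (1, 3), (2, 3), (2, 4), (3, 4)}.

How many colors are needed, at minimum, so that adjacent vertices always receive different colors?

4

0, 2, 3, 4 are mutually adjacent (a clique of size 4), so at least 4 colors are needed.
One proper 4-coloring: 0=green, 1=blue, 2=blue, 3=red, 4=yellow. No two adjacent vertices share a color.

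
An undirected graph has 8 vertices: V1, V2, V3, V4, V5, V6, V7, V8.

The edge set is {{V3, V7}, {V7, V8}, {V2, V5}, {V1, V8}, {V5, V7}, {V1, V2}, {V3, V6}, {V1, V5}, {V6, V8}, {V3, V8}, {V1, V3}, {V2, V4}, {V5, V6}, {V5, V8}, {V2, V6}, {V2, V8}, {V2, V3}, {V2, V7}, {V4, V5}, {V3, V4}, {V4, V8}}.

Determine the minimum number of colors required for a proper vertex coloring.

4

V1, V2, V5, V8 form a clique, so at least 4 colors are needed.
4 colors suffice: V1=4, V2=2, V3=3, V4=4, V5=3, V6=4, V7=4, V8=1. No two adjacent vertices share a color.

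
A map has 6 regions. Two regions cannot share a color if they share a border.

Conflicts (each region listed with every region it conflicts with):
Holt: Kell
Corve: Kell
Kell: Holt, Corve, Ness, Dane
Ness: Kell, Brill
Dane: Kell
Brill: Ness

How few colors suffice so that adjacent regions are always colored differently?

2

Corve and Kell conflict, so at least 2 colors are needed.
2 colors suffice: color 1 → {Kell, Brill}; color 2 → {Holt, Corve, Ness, Dane}. No two conflicting regions share a color.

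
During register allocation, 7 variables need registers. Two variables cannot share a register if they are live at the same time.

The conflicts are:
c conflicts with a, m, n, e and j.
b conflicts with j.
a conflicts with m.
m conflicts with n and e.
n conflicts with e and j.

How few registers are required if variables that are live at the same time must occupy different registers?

4

c, m, n, e are mutually in conflict, so at least 4 registers are needed.
4 registers suffice: register 1 → {c, b}; register 2 → {a, n}; register 3 → {m, j}; register 4 → {e}. Each listed conflict is separated.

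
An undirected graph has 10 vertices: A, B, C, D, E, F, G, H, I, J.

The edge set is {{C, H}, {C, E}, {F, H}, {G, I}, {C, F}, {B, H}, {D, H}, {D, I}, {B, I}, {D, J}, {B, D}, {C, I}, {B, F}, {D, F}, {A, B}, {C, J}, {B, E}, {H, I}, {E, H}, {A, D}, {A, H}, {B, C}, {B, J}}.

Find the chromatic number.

4

A, B, D, H are mutually adjacent (a clique of size 4), so at least 4 colors are needed.
4 colors suffice: color red → {B, G}; color blue → {H, J}; color green → {C, D}; color yellow → {A, E, F, I}. Every edge joins two different colors.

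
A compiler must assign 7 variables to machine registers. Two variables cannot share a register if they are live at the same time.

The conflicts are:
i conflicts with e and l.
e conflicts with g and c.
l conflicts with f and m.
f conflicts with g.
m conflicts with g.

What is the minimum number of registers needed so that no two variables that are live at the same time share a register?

3

The cycle e-g-f-l-i-e has odd length 5, so it cannot be 2-colored; at least 3 registers are needed.
A valid assignment using 3 registers: i=3, e=2, l=1, f=2, m=2, g=1, c=1. Every pair that conflicts lands in different registers.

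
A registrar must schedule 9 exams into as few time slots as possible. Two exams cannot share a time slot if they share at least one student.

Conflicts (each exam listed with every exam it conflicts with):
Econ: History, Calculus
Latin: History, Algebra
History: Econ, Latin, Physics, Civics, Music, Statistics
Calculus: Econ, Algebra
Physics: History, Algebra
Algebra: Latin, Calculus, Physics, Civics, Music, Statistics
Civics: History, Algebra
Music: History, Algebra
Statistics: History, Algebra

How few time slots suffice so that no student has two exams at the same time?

The cycle Algebra-Music-History-Econ-Calculus-Algebra has odd length 5, so it cannot be 2-colored; at least 3 time slots are needed.
A valid assignment using 3 time slots: Econ=3, Latin=2, History=1, Calculus=2, Physics=2, Algebra=1, Civics=2, Music=2, Statistics=2. Every pair that conflicts lands in different time slots.

3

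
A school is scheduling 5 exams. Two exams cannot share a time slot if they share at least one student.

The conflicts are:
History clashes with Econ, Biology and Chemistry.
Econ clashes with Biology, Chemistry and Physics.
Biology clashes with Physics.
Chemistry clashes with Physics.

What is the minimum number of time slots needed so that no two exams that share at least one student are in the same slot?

3

History, Econ, Biology are mutually in conflict, so at least 3 time slots are needed.
3 time slots suffice: time slot 1 → {Econ}; time slot 2 → {History, Physics}; time slot 3 → {Biology, Chemistry}. No two conflicting exams share a time slot.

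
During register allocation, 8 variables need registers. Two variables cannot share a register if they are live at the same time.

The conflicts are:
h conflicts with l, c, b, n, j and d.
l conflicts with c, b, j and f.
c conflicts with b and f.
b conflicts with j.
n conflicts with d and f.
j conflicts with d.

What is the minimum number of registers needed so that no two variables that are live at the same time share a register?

h, l, b, j pairwise conflict, so at least 4 registers are needed.
4 registers suffice: register 1 → {h, f}; register 2 → {l, n}; register 3 → {c, j}; register 4 → {b, d}. No two conflicting variables share a register.

4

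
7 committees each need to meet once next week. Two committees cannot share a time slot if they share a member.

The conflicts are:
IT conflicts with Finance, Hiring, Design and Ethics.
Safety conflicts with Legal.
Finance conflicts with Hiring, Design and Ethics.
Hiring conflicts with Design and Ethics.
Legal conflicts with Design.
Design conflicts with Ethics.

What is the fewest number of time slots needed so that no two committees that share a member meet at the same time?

5

IT, Finance, Hiring, Design, Ethics pairwise conflict, so at least 5 time slots are needed.
Using 5 time slots: IT=2, Safety=1, Finance=4, Hiring=5, Legal=2, Design=1, Ethics=3. Each listed conflict is separated.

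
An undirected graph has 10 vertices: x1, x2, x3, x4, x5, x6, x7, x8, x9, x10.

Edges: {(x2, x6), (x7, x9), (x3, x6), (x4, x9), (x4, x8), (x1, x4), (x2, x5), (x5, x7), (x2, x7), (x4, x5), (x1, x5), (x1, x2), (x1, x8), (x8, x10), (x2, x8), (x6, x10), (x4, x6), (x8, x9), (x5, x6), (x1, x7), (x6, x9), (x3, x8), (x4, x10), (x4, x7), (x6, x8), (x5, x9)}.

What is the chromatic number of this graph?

x4, x6, x8, x10 are mutually adjacent (a clique of size 4), so at least 4 colors are needed.
4 colors suffice: color 1 → {x2, x3, x4}; color 2 → {x6, x7}; color 3 → {x5, x8}; color 4 → {x1, x9, x10}. Each edge has distinct colors on its endpoints.

4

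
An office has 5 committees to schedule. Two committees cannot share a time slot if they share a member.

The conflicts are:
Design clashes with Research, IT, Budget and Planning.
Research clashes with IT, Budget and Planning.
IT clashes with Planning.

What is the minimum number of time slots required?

Design, Research, IT, Planning all conflict with each other, so at least 4 time slots are needed.
A valid assignment using 4 time slots: Design=1, Research=2, IT=3, Budget=3, Planning=4. Every pair that conflicts lands in different time slots.

4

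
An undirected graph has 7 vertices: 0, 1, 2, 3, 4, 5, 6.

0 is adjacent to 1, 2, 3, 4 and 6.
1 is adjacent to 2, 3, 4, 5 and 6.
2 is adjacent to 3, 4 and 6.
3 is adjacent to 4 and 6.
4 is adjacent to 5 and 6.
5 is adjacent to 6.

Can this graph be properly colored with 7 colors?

The chromatic number is 6. 0, 1, 2, 3, 4, 6 are mutually adjacent (a clique of size 6), so at least 6 colors are needed.
6 colors suffice: 0=f, 1=a, 2=e, 3=d, 4=c, 5=d, 6=b.
Since 7 ≥ 6, a proper 7-coloring certainly exists.

Yes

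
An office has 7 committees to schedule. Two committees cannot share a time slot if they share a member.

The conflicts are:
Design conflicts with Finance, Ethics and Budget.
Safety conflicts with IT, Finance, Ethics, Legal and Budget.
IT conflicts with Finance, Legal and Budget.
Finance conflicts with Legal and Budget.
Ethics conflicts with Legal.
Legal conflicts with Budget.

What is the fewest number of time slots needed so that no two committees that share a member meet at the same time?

Safety, IT, Finance, Legal, Budget all conflict with each other, so at least 5 time slots are needed.
5 time slots suffice: Design=1, Safety=1, IT=5, Finance=4, Ethics=3, Legal=2, Budget=3. No two conflicting committees share a time slot.

5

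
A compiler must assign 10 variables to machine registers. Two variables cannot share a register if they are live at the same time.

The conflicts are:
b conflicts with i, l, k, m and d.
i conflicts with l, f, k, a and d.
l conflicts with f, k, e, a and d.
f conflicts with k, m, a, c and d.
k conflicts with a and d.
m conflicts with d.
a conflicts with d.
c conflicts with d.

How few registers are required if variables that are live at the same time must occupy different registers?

i, l, f, k, a, d are mutually in conflict, so at least 6 registers are needed.
6 registers suffice: register 1 → {e, d}; register 2 → {l, m, c}; register 3 → {b, f}; register 4 → {k}; register 5 → {i}; register 6 → {a}. No two conflicting variables share a register.

6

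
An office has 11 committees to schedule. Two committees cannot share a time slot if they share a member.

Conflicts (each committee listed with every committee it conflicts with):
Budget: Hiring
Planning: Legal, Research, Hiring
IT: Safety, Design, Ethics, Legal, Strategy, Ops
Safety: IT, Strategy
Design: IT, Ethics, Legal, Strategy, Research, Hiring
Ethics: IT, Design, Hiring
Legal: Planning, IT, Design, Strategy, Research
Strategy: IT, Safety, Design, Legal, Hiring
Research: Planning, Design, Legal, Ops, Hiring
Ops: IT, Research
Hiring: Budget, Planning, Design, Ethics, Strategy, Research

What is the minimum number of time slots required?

4

IT, Design, Legal, Strategy pairwise conflict, so at least 4 time slots are needed.
Using 4 time slots: Budget=1, Planning=1, IT=2, Safety=1, Design=1, Ethics=3, Legal=4, Strategy=3, Research=3, Ops=1, Hiring=2. Every pair that conflicts lands in different time slots.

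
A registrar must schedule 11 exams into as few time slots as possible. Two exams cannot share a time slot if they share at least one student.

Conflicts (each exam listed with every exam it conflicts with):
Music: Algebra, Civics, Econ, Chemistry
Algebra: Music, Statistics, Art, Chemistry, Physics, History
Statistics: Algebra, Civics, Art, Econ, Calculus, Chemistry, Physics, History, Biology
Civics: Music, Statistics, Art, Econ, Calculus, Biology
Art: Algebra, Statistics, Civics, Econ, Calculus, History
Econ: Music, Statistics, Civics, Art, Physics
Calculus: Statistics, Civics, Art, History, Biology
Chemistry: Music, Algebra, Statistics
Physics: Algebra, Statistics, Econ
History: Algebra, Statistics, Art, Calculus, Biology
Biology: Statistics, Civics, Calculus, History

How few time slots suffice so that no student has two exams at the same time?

4

Algebra, Statistics, Art, History are mutually in conflict, so at least 4 time slots are needed.
A valid assignment using 4 time slots: Music=1, Algebra=2, Statistics=1, Civics=4, Art=3, Econ=2, Calculus=2, Chemistry=3, Physics=3, History=4, Biology=3. Each listed conflict is separated.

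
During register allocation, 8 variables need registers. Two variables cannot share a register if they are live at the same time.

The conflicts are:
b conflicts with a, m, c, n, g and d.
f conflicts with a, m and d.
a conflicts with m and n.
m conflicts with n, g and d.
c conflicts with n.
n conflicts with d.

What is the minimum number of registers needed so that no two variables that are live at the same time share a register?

b, a, m, n all conflict with each other, so at least 4 registers are needed.
A valid assignment using 4 registers: b=1, f=1, a=4, m=2, c=2, n=3, g=3, d=4. Each listed conflict is separated.

4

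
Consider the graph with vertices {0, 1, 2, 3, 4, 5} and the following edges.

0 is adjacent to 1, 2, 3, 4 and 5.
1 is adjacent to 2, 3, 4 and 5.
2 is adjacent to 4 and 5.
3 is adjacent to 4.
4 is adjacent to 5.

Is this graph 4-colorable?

No

0, 1, 2, 4, 5 are mutually adjacent (a clique of size 5), so at least 5 colors are needed.
So 4 colors are not enough.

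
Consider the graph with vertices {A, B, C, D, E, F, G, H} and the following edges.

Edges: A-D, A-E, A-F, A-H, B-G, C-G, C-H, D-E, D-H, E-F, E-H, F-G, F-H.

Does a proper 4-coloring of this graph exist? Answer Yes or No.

Yes

The chromatic number is 4. A, D, E, H are pairwise adjacent (a clique of size 4), so at least 4 colors are needed.
4 colors suffice: color 1 → {G, H}; color 2 → {B, C, E}; color 3 → {D, F}; color 4 → {A}.
That is already a proper 4-coloring.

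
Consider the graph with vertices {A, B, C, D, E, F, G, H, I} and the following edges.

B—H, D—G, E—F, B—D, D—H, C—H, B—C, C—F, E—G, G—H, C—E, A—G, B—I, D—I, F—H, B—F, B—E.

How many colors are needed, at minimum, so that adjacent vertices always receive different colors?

4

B, C, E, F are mutually adjacent (a clique of size 4), so at least 4 colors are needed.
4 colors suffice: A=blue, B=red, C=green, D=green, E=blue, F=yellow, G=red, H=blue, I=blue. Every edge joins two different colors.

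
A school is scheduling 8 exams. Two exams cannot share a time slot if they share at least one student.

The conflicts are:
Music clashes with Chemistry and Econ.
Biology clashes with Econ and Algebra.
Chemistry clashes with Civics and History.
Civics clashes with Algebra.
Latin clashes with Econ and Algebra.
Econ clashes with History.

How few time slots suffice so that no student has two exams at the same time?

Chemistry and Civics conflict, so at least 2 time slots are needed.
2 time slots suffice: time slot 1 → {Chemistry, Econ, Algebra}; time slot 2 → {Music, Biology, Civics, Latin, History}. Every pair that conflicts lands in different time slots.

2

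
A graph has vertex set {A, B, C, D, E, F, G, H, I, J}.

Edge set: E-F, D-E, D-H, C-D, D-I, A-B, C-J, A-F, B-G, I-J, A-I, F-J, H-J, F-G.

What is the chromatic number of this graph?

The cycle D-I-A-F-E-D has odd length 5, so it cannot be 2-colored; at least 3 colors are needed.
3 colors suffice: color red → {A, D, G, J}; color blue → {B, C, F, H, I}; color green → {E}. Every edge joins two different colors.

3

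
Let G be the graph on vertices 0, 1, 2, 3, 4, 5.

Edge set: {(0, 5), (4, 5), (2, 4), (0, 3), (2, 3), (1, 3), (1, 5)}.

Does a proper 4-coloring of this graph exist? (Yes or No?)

The chromatic number is 3. The cycle 2-3-0-5-4-2 has odd length 5, so it cannot be 2-colored; at least 3 colors are needed.
A valid assignment using 3 colors: 0=blue, 1=blue, 2=blue, 3=red, 4=green, 5=red.
Since 4 ≥ 3, a proper 4-coloring certainly exists.

Yes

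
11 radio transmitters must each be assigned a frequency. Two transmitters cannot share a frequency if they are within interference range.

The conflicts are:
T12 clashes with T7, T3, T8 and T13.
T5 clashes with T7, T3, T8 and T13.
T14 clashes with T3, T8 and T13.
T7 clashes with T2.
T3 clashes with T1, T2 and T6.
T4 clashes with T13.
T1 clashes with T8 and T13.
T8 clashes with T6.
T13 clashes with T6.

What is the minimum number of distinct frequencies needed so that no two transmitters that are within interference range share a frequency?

T14 and T8 conflict, so at least 2 frequencies are needed.
2 frequencies suffice: frequency 1 → {T7, T3, T8, T13}; frequency 2 → {T12, T5, T14, T4, T1, T2, T6}. Each listed conflict is separated.

2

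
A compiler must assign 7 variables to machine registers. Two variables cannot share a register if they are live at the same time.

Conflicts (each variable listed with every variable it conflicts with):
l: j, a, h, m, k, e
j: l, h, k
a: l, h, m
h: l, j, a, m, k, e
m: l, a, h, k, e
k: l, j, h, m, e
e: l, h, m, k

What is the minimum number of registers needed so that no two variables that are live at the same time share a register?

5

l, h, m, k, e are mutually in conflict, so at least 5 registers are needed.
5 registers suffice: l=2, j=4, a=3, h=1, m=4, k=3, e=5. Every pair that conflicts lands in different registers.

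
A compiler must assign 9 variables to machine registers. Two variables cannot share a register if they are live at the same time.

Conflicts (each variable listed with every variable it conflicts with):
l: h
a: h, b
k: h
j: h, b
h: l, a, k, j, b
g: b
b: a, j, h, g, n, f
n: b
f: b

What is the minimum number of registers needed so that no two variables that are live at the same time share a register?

3

j, h, b all conflict with each other, so at least 3 registers are needed.
3 registers suffice: l=1, a=3, k=1, j=3, h=2, g=2, b=1, n=2, f=2. Each listed conflict is separated.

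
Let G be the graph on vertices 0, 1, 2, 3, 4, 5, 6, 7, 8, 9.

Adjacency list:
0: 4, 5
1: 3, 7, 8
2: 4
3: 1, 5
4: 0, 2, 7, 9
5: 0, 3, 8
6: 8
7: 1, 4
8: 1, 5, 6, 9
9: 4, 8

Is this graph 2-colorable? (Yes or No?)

The cycle 0-4-9-8-5-0 has odd length 5, so it cannot be 2-colored; at least 3 colors are needed.
So 2 colors are not enough.

No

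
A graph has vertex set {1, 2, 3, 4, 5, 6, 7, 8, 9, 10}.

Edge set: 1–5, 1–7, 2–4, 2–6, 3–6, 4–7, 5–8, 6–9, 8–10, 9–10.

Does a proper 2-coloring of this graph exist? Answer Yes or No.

The cycle 10-8-5-1-7-4-2-6-9-10 has odd length 9, so it cannot be 2-colored; at least 3 colors are needed.
So 2 colors are not enough.

No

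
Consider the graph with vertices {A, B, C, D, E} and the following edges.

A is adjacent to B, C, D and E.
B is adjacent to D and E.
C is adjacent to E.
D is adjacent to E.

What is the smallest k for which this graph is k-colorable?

A, B, D, E are pairwise adjacent (a clique of size 4), so at least 4 colors are needed.
4 colors suffice: color red → {A}; color blue → {E}; color green → {C, D}; color yellow → {B}. No two adjacent vertices share a color.

4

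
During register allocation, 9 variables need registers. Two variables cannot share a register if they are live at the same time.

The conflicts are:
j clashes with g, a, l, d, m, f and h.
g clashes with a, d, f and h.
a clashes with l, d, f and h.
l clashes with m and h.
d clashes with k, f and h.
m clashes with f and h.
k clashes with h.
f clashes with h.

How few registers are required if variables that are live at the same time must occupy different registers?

6

j, g, a, d, f, h are mutually in conflict, so at least 6 registers are needed.
6 registers suffice: j=2, g=6, a=5, l=3, d=3, m=5, k=2, f=4, h=1. Every pair that conflicts lands in different registers.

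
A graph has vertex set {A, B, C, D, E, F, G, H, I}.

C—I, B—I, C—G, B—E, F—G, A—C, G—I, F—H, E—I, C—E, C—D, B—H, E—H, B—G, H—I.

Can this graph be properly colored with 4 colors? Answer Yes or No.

Yes

The chromatic number is 4. B, E, H, I are mutually adjacent (a clique of size 4), so at least 4 colors are needed.
One proper 4-coloring: A=1, B=4, C=2, D=1, E=3, F=1, G=3, H=2, I=1.
That is already a proper 4-coloring.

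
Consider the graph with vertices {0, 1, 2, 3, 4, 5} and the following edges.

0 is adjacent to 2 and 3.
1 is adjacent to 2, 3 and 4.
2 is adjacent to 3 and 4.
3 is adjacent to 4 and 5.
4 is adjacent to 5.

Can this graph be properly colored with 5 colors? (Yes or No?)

The chromatic number is 4. 1, 2, 3, 4 form a clique, so at least 4 colors are needed.
4 colors suffice: color a → {3}; color b → {2, 5}; color c → {0, 4}; color d → {1}.
Since 5 ≥ 4, a proper 5-coloring certainly exists.

Yes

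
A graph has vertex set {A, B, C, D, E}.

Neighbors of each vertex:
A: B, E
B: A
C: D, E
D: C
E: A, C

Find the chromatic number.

2

A and E are adjacent, so at least 2 colors are needed.
2 colors suffice: A=2, B=1, C=2, D=1, E=1. Each edge has distinct colors on its endpoints.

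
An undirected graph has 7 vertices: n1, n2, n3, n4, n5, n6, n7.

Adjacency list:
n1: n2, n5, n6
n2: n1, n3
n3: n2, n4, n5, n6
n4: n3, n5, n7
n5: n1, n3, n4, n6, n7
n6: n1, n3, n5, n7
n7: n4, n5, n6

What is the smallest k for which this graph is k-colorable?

n3, n4, n5 form a triangle, so at least 3 colors are needed.
3 colors suffice: color 1 → {n2, n5}; color 2 → {n1, n3, n7}; color 3 → {n4, n6}. No two adjacent vertices share a color.

3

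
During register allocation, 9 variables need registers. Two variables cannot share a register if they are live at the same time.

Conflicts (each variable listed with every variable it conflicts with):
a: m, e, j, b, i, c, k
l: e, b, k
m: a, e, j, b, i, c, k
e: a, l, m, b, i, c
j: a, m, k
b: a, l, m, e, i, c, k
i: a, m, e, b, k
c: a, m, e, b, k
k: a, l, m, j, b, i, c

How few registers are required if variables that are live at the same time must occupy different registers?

5

a, m, e, b, i are mutually in conflict, so at least 5 registers are needed.
Using 5 registers: a=1, l=1, m=4, e=2, j=3, b=3, i=5, c=5, k=2. Each listed conflict is separated.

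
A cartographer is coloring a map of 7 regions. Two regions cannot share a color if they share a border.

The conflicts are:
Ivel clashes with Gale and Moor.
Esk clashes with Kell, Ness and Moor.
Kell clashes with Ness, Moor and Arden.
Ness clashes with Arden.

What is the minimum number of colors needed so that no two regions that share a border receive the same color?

Kell, Ness, Arden are mutually in conflict, so at least 3 colors are needed.
A valid assignment using 3 colors: Ivel=1, Esk=3, Kell=1, Ness=2, Gale=2, Moor=2, Arden=3. No two conflicting regions share a color.

3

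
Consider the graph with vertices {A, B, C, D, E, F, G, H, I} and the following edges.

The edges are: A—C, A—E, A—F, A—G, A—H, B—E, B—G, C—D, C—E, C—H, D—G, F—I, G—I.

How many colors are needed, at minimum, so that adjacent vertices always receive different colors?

3

A, C, H form a triangle, so at least 3 colors are needed.
3 colors suffice: color 1 → {A, B, D, I}; color 2 → {C, F, G}; color 3 → {E, H}. Every edge joins two different colors.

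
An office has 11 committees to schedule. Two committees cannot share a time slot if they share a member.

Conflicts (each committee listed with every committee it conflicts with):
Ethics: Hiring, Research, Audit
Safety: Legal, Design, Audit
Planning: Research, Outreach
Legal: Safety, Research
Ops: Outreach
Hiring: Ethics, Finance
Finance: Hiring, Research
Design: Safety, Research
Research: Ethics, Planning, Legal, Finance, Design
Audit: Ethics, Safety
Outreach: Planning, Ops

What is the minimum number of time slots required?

The cycle Safety-Legal-Research-Ethics-Audit-Safety has odd length 5, so it cannot be 2-colored; at least 3 time slots are needed.
3 time slots suffice: Ethics=2, Safety=1, Planning=2, Legal=2, Ops=2, Hiring=1, Finance=2, Design=2, Research=1, Audit=3, Outreach=1. Each listed conflict is separated.

3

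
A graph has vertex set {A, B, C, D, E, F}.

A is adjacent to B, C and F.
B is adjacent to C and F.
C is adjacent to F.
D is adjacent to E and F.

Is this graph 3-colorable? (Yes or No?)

No

A, B, C, F form a clique, so at least 4 colors are needed.
So 3 colors are not enough.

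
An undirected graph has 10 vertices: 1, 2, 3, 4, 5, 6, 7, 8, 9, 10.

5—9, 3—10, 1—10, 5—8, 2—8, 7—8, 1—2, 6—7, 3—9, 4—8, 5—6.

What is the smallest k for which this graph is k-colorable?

The cycle 10-3-9-5-8-2-1-10 has odd length 7, so it cannot be 2-colored; at least 3 colors are needed.
3 colors suffice: 1=red, 2=blue, 3=red, 4=blue, 5=blue, 6=red, 7=blue, 8=red, 9=green, 10=blue. Every edge joins two different colors.

3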